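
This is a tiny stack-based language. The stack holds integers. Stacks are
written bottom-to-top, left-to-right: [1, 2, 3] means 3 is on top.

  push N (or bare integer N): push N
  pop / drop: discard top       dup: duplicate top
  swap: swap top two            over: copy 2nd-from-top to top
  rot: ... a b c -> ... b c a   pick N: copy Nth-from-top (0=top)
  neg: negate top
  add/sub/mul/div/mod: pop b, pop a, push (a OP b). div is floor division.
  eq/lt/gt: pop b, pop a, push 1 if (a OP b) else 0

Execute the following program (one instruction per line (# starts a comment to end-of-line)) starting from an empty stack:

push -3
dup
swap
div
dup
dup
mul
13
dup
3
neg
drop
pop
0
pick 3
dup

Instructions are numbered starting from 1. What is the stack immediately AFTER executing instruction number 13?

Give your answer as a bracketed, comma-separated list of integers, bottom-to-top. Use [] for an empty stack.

Answer: [1, 1, 13]

Derivation:
Step 1 ('push -3'): [-3]
Step 2 ('dup'): [-3, -3]
Step 3 ('swap'): [-3, -3]
Step 4 ('div'): [1]
Step 5 ('dup'): [1, 1]
Step 6 ('dup'): [1, 1, 1]
Step 7 ('mul'): [1, 1]
Step 8 ('13'): [1, 1, 13]
Step 9 ('dup'): [1, 1, 13, 13]
Step 10 ('3'): [1, 1, 13, 13, 3]
Step 11 ('neg'): [1, 1, 13, 13, -3]
Step 12 ('drop'): [1, 1, 13, 13]
Step 13 ('pop'): [1, 1, 13]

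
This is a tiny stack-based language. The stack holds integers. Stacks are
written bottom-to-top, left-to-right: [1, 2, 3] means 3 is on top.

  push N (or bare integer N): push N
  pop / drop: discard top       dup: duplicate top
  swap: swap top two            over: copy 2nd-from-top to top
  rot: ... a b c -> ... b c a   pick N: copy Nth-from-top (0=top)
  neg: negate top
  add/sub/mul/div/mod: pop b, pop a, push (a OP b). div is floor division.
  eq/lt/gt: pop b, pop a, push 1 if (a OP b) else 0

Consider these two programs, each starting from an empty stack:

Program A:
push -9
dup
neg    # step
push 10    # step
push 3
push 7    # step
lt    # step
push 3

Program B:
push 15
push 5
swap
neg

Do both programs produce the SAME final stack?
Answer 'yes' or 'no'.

Program A trace:
  After 'push -9': [-9]
  After 'dup': [-9, -9]
  After 'neg': [-9, 9]
  After 'push 10': [-9, 9, 10]
  After 'push 3': [-9, 9, 10, 3]
  After 'push 7': [-9, 9, 10, 3, 7]
  After 'lt': [-9, 9, 10, 1]
  After 'push 3': [-9, 9, 10, 1, 3]
Program A final stack: [-9, 9, 10, 1, 3]

Program B trace:
  After 'push 15': [15]
  After 'push 5': [15, 5]
  After 'swap': [5, 15]
  After 'neg': [5, -15]
Program B final stack: [5, -15]
Same: no

Answer: no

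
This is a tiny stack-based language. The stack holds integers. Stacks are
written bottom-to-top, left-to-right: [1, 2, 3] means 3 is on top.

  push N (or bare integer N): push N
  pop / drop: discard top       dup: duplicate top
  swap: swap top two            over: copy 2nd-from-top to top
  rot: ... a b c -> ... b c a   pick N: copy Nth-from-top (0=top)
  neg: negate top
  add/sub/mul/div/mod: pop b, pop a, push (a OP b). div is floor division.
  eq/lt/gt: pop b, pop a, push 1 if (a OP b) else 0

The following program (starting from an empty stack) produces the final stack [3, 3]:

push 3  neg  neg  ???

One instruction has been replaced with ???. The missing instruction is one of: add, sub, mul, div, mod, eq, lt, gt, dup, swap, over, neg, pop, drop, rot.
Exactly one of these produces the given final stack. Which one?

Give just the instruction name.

Stack before ???: [3]
Stack after ???:  [3, 3]
The instruction that transforms [3] -> [3, 3] is: dup

Answer: dup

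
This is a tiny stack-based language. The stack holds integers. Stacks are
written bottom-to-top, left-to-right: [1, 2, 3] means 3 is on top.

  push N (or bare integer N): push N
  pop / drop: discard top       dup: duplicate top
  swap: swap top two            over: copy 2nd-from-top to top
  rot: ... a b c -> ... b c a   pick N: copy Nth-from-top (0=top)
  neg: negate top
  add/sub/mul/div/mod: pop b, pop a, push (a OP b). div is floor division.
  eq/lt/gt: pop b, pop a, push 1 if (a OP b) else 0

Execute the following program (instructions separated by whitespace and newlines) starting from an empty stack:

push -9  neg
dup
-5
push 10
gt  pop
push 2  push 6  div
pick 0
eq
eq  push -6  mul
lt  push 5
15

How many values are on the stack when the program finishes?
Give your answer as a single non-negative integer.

Answer: 3

Derivation:
After 'push -9': stack = [-9] (depth 1)
After 'neg': stack = [9] (depth 1)
After 'dup': stack = [9, 9] (depth 2)
After 'push -5': stack = [9, 9, -5] (depth 3)
After 'push 10': stack = [9, 9, -5, 10] (depth 4)
After 'gt': stack = [9, 9, 0] (depth 3)
After 'pop': stack = [9, 9] (depth 2)
After 'push 2': stack = [9, 9, 2] (depth 3)
After 'push 6': stack = [9, 9, 2, 6] (depth 4)
After 'div': stack = [9, 9, 0] (depth 3)
After 'pick 0': stack = [9, 9, 0, 0] (depth 4)
After 'eq': stack = [9, 9, 1] (depth 3)
After 'eq': stack = [9, 0] (depth 2)
After 'push -6': stack = [9, 0, -6] (depth 3)
After 'mul': stack = [9, 0] (depth 2)
After 'lt': stack = [0] (depth 1)
After 'push 5': stack = [0, 5] (depth 2)
After 'push 15': stack = [0, 5, 15] (depth 3)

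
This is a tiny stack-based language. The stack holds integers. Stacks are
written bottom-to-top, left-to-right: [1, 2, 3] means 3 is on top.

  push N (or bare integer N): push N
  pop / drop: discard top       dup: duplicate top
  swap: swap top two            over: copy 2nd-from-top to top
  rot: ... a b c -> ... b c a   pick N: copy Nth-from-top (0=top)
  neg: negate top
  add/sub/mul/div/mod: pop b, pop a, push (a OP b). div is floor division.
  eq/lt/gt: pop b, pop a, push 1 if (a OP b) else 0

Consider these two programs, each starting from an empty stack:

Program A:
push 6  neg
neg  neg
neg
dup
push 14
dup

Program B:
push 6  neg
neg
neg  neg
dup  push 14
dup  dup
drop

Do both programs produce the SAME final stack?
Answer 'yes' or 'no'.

Program A trace:
  After 'push 6': [6]
  After 'neg': [-6]
  After 'neg': [6]
  After 'neg': [-6]
  After 'neg': [6]
  After 'dup': [6, 6]
  After 'push 14': [6, 6, 14]
  After 'dup': [6, 6, 14, 14]
Program A final stack: [6, 6, 14, 14]

Program B trace:
  After 'push 6': [6]
  After 'neg': [-6]
  After 'neg': [6]
  After 'neg': [-6]
  After 'neg': [6]
  After 'dup': [6, 6]
  After 'push 14': [6, 6, 14]
  After 'dup': [6, 6, 14, 14]
  After 'dup': [6, 6, 14, 14, 14]
  After 'drop': [6, 6, 14, 14]
Program B final stack: [6, 6, 14, 14]
Same: yes

Answer: yes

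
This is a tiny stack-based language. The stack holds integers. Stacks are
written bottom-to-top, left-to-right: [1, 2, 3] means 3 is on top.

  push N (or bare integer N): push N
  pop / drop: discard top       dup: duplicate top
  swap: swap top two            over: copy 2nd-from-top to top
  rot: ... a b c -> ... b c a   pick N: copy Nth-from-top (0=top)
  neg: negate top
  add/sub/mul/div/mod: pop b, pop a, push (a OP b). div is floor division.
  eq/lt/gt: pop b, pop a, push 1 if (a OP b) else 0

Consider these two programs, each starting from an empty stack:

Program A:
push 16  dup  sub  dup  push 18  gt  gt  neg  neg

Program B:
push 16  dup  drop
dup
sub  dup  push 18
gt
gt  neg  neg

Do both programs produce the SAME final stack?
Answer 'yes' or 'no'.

Answer: yes

Derivation:
Program A trace:
  After 'push 16': [16]
  After 'dup': [16, 16]
  After 'sub': [0]
  After 'dup': [0, 0]
  After 'push 18': [0, 0, 18]
  After 'gt': [0, 0]
  After 'gt': [0]
  After 'neg': [0]
  After 'neg': [0]
Program A final stack: [0]

Program B trace:
  After 'push 16': [16]
  After 'dup': [16, 16]
  After 'drop': [16]
  After 'dup': [16, 16]
  After 'sub': [0]
  After 'dup': [0, 0]
  After 'push 18': [0, 0, 18]
  After 'gt': [0, 0]
  After 'gt': [0]
  After 'neg': [0]
  After 'neg': [0]
Program B final stack: [0]
Same: yes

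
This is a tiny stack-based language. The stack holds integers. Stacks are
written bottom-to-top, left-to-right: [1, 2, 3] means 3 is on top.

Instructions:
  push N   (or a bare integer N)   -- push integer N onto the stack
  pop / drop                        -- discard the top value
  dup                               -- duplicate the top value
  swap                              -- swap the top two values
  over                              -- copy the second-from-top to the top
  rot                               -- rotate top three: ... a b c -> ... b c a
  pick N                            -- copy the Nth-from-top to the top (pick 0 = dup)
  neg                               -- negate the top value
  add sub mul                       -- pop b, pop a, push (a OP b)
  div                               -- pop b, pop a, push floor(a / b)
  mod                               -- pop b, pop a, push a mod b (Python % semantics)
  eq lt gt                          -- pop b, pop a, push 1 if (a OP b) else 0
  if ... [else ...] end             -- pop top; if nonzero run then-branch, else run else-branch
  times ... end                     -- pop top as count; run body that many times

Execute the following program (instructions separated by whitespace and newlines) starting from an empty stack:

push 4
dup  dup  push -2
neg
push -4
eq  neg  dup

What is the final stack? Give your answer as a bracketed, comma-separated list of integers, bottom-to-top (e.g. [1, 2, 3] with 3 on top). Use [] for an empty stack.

After 'push 4': [4]
After 'dup': [4, 4]
After 'dup': [4, 4, 4]
After 'push -2': [4, 4, 4, -2]
After 'neg': [4, 4, 4, 2]
After 'push -4': [4, 4, 4, 2, -4]
After 'eq': [4, 4, 4, 0]
After 'neg': [4, 4, 4, 0]
After 'dup': [4, 4, 4, 0, 0]

Answer: [4, 4, 4, 0, 0]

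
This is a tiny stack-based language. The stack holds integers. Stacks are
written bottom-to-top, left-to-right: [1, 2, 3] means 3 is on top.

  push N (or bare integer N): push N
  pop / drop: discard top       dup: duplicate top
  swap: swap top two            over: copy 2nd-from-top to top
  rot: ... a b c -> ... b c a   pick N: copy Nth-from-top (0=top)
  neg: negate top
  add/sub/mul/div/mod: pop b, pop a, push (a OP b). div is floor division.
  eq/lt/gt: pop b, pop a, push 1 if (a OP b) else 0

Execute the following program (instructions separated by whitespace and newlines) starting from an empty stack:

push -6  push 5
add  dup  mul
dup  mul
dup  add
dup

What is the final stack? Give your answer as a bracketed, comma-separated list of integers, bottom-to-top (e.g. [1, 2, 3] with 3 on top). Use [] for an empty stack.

Answer: [2, 2]

Derivation:
After 'push -6': [-6]
After 'push 5': [-6, 5]
After 'add': [-1]
After 'dup': [-1, -1]
After 'mul': [1]
After 'dup': [1, 1]
After 'mul': [1]
After 'dup': [1, 1]
After 'add': [2]
After 'dup': [2, 2]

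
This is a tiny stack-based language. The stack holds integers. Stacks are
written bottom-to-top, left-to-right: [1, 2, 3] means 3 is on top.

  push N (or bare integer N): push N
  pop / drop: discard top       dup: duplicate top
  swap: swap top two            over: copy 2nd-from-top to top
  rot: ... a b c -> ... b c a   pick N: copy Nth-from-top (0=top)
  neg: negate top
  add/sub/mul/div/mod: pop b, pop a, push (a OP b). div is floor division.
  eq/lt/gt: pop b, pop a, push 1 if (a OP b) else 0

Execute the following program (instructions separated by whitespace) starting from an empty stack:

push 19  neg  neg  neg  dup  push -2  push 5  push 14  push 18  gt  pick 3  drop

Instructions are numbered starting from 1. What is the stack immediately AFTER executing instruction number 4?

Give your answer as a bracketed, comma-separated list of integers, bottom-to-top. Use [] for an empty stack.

Answer: [-19]

Derivation:
Step 1 ('push 19'): [19]
Step 2 ('neg'): [-19]
Step 3 ('neg'): [19]
Step 4 ('neg'): [-19]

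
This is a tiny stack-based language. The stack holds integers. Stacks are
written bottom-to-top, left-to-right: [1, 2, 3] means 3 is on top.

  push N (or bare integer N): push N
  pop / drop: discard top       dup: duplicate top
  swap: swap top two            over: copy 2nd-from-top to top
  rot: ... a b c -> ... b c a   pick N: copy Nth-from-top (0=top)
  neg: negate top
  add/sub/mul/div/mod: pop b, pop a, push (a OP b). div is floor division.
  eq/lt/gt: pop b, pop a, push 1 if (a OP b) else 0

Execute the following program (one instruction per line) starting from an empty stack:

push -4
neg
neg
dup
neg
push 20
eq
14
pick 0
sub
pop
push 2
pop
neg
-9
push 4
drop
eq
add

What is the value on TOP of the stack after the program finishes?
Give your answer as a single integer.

Answer: -4

Derivation:
After 'push -4': [-4]
After 'neg': [4]
After 'neg': [-4]
After 'dup': [-4, -4]
After 'neg': [-4, 4]
After 'push 20': [-4, 4, 20]
After 'eq': [-4, 0]
After 'push 14': [-4, 0, 14]
After 'pick 0': [-4, 0, 14, 14]
After 'sub': [-4, 0, 0]
After 'pop': [-4, 0]
After 'push 2': [-4, 0, 2]
After 'pop': [-4, 0]
After 'neg': [-4, 0]
After 'push -9': [-4, 0, -9]
After 'push 4': [-4, 0, -9, 4]
After 'drop': [-4, 0, -9]
After 'eq': [-4, 0]
After 'add': [-4]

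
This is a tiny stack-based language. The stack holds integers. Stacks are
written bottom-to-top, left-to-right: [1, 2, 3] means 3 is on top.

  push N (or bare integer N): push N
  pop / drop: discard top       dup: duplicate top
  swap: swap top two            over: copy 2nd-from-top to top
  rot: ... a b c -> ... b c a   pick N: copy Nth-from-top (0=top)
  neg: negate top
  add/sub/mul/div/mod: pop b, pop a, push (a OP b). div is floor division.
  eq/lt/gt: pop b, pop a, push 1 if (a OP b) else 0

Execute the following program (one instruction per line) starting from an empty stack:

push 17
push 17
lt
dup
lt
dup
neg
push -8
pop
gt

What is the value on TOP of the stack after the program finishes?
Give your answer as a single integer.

Answer: 0

Derivation:
After 'push 17': [17]
After 'push 17': [17, 17]
After 'lt': [0]
After 'dup': [0, 0]
After 'lt': [0]
After 'dup': [0, 0]
After 'neg': [0, 0]
After 'push -8': [0, 0, -8]
After 'pop': [0, 0]
After 'gt': [0]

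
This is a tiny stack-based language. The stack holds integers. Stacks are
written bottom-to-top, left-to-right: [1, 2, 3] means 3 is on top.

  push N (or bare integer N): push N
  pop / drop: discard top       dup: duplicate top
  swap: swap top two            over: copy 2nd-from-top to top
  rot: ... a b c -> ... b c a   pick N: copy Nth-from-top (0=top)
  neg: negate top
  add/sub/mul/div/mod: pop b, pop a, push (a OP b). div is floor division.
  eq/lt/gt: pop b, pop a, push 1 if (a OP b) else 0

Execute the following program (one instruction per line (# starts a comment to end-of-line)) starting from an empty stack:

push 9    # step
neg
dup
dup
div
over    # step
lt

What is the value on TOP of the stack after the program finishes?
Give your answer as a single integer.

After 'push 9': [9]
After 'neg': [-9]
After 'dup': [-9, -9]
After 'dup': [-9, -9, -9]
After 'div': [-9, 1]
After 'over': [-9, 1, -9]
After 'lt': [-9, 0]

Answer: 0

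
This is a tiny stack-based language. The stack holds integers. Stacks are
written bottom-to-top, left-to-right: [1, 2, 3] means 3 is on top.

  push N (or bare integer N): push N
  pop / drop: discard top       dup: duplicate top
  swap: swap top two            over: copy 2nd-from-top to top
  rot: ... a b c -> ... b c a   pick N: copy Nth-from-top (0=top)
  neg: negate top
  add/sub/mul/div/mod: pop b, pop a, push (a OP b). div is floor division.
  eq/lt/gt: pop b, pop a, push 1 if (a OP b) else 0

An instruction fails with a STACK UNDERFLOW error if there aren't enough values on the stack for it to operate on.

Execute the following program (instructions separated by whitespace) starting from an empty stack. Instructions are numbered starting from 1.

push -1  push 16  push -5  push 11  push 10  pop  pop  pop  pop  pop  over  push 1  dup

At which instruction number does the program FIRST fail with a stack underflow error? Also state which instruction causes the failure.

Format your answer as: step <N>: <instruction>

Answer: step 11: over

Derivation:
Step 1 ('push -1'): stack = [-1], depth = 1
Step 2 ('push 16'): stack = [-1, 16], depth = 2
Step 3 ('push -5'): stack = [-1, 16, -5], depth = 3
Step 4 ('push 11'): stack = [-1, 16, -5, 11], depth = 4
Step 5 ('push 10'): stack = [-1, 16, -5, 11, 10], depth = 5
Step 6 ('pop'): stack = [-1, 16, -5, 11], depth = 4
Step 7 ('pop'): stack = [-1, 16, -5], depth = 3
Step 8 ('pop'): stack = [-1, 16], depth = 2
Step 9 ('pop'): stack = [-1], depth = 1
Step 10 ('pop'): stack = [], depth = 0
Step 11 ('over'): needs 2 value(s) but depth is 0 — STACK UNDERFLOW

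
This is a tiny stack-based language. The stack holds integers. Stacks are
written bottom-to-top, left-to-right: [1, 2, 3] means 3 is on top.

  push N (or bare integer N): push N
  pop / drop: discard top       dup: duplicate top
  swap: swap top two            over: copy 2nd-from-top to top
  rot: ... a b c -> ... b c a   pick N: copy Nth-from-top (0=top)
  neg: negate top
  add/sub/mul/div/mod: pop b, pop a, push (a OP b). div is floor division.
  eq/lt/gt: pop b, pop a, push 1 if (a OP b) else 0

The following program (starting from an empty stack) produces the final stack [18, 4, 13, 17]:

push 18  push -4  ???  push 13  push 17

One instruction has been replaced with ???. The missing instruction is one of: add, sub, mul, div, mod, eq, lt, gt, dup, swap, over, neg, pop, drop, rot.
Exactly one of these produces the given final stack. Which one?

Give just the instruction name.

Answer: neg

Derivation:
Stack before ???: [18, -4]
Stack after ???:  [18, 4]
The instruction that transforms [18, -4] -> [18, 4] is: neg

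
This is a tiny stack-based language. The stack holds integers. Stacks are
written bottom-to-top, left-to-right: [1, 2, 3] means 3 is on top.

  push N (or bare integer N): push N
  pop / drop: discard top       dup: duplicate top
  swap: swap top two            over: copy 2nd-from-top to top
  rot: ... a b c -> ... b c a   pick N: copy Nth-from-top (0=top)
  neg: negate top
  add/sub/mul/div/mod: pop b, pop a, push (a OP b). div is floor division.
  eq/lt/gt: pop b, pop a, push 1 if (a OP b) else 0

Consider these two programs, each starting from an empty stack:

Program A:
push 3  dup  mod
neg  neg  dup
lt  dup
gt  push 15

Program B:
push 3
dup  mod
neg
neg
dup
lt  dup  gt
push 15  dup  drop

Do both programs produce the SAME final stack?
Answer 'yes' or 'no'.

Answer: yes

Derivation:
Program A trace:
  After 'push 3': [3]
  After 'dup': [3, 3]
  After 'mod': [0]
  After 'neg': [0]
  After 'neg': [0]
  After 'dup': [0, 0]
  After 'lt': [0]
  After 'dup': [0, 0]
  After 'gt': [0]
  After 'push 15': [0, 15]
Program A final stack: [0, 15]

Program B trace:
  After 'push 3': [3]
  After 'dup': [3, 3]
  After 'mod': [0]
  After 'neg': [0]
  After 'neg': [0]
  After 'dup': [0, 0]
  After 'lt': [0]
  After 'dup': [0, 0]
  After 'gt': [0]
  After 'push 15': [0, 15]
  After 'dup': [0, 15, 15]
  After 'drop': [0, 15]
Program B final stack: [0, 15]
Same: yes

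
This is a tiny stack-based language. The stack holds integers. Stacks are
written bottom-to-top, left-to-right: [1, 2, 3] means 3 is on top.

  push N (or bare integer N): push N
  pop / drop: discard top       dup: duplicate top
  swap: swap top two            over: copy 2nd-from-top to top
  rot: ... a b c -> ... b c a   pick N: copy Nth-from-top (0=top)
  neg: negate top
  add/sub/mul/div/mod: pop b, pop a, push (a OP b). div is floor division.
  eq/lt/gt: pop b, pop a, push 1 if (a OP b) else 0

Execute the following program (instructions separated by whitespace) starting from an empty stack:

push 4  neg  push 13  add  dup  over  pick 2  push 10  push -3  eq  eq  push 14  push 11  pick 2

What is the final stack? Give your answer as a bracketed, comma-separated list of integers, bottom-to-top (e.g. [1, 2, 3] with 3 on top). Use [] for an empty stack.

Answer: [9, 9, 9, 0, 14, 11, 0]

Derivation:
After 'push 4': [4]
After 'neg': [-4]
After 'push 13': [-4, 13]
After 'add': [9]
After 'dup': [9, 9]
After 'over': [9, 9, 9]
After 'pick 2': [9, 9, 9, 9]
After 'push 10': [9, 9, 9, 9, 10]
After 'push -3': [9, 9, 9, 9, 10, -3]
After 'eq': [9, 9, 9, 9, 0]
After 'eq': [9, 9, 9, 0]
After 'push 14': [9, 9, 9, 0, 14]
After 'push 11': [9, 9, 9, 0, 14, 11]
After 'pick 2': [9, 9, 9, 0, 14, 11, 0]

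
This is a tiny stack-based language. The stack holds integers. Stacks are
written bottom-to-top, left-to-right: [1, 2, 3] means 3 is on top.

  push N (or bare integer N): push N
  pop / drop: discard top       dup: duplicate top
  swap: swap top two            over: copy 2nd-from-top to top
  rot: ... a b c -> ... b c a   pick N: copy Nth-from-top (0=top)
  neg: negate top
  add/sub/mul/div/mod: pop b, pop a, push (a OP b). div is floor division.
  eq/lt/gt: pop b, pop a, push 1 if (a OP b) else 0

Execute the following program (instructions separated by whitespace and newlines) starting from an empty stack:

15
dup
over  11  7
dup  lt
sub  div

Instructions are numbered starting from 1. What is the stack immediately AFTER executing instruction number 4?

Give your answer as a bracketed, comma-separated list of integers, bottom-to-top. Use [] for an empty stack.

Step 1 ('15'): [15]
Step 2 ('dup'): [15, 15]
Step 3 ('over'): [15, 15, 15]
Step 4 ('11'): [15, 15, 15, 11]

Answer: [15, 15, 15, 11]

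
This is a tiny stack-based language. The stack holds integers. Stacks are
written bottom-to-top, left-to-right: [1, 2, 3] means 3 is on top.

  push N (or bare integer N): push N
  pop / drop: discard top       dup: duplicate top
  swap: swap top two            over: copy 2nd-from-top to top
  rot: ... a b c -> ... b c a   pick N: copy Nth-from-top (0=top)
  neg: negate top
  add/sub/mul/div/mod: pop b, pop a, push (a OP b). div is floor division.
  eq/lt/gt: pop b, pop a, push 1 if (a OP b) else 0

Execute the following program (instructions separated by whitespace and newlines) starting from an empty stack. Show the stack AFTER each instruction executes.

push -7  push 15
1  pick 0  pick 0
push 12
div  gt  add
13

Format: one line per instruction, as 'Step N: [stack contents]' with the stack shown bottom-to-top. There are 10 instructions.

Step 1: [-7]
Step 2: [-7, 15]
Step 3: [-7, 15, 1]
Step 4: [-7, 15, 1, 1]
Step 5: [-7, 15, 1, 1, 1]
Step 6: [-7, 15, 1, 1, 1, 12]
Step 7: [-7, 15, 1, 1, 0]
Step 8: [-7, 15, 1, 1]
Step 9: [-7, 15, 2]
Step 10: [-7, 15, 2, 13]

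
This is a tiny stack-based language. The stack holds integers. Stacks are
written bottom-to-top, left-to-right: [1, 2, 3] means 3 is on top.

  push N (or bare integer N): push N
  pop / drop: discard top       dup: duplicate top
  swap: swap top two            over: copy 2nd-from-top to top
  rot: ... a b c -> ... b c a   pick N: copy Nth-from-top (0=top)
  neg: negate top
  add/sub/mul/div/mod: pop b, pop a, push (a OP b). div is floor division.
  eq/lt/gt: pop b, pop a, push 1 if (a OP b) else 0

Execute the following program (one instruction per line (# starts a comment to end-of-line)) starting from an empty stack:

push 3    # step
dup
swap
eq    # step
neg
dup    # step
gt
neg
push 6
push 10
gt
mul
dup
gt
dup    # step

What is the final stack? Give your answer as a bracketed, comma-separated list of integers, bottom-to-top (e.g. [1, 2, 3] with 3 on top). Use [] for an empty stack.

After 'push 3': [3]
After 'dup': [3, 3]
After 'swap': [3, 3]
After 'eq': [1]
After 'neg': [-1]
After 'dup': [-1, -1]
After 'gt': [0]
After 'neg': [0]
After 'push 6': [0, 6]
After 'push 10': [0, 6, 10]
After 'gt': [0, 0]
After 'mul': [0]
After 'dup': [0, 0]
After 'gt': [0]
After 'dup': [0, 0]

Answer: [0, 0]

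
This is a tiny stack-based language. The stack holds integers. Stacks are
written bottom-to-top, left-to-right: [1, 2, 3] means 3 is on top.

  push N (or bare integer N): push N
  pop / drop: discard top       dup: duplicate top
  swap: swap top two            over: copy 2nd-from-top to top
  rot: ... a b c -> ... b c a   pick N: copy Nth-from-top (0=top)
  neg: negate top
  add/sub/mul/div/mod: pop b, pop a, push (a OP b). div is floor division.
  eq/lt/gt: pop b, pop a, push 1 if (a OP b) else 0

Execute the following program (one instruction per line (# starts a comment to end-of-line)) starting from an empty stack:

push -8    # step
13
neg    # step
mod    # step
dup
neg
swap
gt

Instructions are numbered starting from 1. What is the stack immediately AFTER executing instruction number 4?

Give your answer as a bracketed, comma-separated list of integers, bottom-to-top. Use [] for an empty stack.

Step 1 ('push -8'): [-8]
Step 2 ('13'): [-8, 13]
Step 3 ('neg'): [-8, -13]
Step 4 ('mod'): [-8]

Answer: [-8]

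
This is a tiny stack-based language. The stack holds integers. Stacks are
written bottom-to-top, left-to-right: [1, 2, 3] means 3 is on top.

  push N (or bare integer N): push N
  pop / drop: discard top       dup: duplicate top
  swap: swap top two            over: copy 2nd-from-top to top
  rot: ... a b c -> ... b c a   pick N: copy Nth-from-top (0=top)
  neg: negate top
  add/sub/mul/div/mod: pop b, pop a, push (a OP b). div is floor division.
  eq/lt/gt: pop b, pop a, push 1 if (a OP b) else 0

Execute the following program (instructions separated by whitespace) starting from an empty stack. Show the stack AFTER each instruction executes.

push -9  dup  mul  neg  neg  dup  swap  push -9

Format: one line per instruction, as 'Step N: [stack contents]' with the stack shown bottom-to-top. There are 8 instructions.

Step 1: [-9]
Step 2: [-9, -9]
Step 3: [81]
Step 4: [-81]
Step 5: [81]
Step 6: [81, 81]
Step 7: [81, 81]
Step 8: [81, 81, -9]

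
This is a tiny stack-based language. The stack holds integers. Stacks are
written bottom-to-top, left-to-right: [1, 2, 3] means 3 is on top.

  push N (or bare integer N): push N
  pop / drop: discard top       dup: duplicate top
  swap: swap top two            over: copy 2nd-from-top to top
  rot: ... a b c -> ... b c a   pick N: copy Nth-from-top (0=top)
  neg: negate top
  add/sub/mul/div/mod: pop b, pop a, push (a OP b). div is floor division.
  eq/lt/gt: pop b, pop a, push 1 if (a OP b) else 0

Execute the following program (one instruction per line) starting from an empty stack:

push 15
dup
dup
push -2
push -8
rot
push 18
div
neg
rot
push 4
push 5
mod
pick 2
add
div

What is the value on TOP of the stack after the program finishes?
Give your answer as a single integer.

Answer: -1

Derivation:
After 'push 15': [15]
After 'dup': [15, 15]
After 'dup': [15, 15, 15]
After 'push -2': [15, 15, 15, -2]
After 'push -8': [15, 15, 15, -2, -8]
After 'rot': [15, 15, -2, -8, 15]
After 'push 18': [15, 15, -2, -8, 15, 18]
After 'div': [15, 15, -2, -8, 0]
After 'neg': [15, 15, -2, -8, 0]
After 'rot': [15, 15, -8, 0, -2]
After 'push 4': [15, 15, -8, 0, -2, 4]
After 'push 5': [15, 15, -8, 0, -2, 4, 5]
After 'mod': [15, 15, -8, 0, -2, 4]
After 'pick 2': [15, 15, -8, 0, -2, 4, 0]
After 'add': [15, 15, -8, 0, -2, 4]
After 'div': [15, 15, -8, 0, -1]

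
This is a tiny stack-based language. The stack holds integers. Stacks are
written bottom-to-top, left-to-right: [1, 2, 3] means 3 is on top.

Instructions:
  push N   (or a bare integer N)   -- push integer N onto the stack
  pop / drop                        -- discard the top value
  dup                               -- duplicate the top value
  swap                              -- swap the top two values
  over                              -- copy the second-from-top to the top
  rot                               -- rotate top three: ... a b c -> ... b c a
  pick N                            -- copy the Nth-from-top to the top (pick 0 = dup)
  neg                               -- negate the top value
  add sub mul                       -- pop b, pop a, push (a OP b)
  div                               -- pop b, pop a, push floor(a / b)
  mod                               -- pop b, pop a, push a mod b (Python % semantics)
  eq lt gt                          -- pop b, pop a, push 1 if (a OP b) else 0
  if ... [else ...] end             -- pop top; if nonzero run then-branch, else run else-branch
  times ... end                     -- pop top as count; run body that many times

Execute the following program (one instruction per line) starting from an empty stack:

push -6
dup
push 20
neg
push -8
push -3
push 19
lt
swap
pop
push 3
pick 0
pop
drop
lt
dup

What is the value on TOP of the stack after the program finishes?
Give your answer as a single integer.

After 'push -6': [-6]
After 'dup': [-6, -6]
After 'push 20': [-6, -6, 20]
After 'neg': [-6, -6, -20]
After 'push -8': [-6, -6, -20, -8]
After 'push -3': [-6, -6, -20, -8, -3]
After 'push 19': [-6, -6, -20, -8, -3, 19]
After 'lt': [-6, -6, -20, -8, 1]
After 'swap': [-6, -6, -20, 1, -8]
After 'pop': [-6, -6, -20, 1]
After 'push 3': [-6, -6, -20, 1, 3]
After 'pick 0': [-6, -6, -20, 1, 3, 3]
After 'pop': [-6, -6, -20, 1, 3]
After 'drop': [-6, -6, -20, 1]
After 'lt': [-6, -6, 1]
After 'dup': [-6, -6, 1, 1]

Answer: 1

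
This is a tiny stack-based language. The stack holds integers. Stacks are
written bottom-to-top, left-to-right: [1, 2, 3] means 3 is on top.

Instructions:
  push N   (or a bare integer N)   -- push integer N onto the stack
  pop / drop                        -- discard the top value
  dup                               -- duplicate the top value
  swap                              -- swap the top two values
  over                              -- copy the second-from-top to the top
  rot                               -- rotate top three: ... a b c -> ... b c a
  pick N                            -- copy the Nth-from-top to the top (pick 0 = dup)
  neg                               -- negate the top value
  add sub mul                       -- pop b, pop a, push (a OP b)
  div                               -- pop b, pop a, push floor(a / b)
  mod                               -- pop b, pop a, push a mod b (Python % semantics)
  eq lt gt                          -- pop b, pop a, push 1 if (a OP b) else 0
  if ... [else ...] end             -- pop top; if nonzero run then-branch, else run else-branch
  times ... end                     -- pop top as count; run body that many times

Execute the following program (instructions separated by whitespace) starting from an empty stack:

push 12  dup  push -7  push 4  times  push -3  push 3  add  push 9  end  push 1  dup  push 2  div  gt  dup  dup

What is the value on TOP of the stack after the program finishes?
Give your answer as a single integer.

Answer: 1

Derivation:
After 'push 12': [12]
After 'dup': [12, 12]
After 'push -7': [12, 12, -7]
After 'push 4': [12, 12, -7, 4]
After 'times': [12, 12, -7]
After 'push -3': [12, 12, -7, -3]
After 'push 3': [12, 12, -7, -3, 3]
After 'add': [12, 12, -7, 0]
After 'push 9': [12, 12, -7, 0, 9]
After 'push -3': [12, 12, -7, 0, 9, -3]
  ...
After 'push 3': [12, 12, -7, 0, 9, 0, 9, 0, 9, -3, 3]
After 'add': [12, 12, -7, 0, 9, 0, 9, 0, 9, 0]
After 'push 9': [12, 12, -7, 0, 9, 0, 9, 0, 9, 0, 9]
After 'push 1': [12, 12, -7, 0, 9, 0, 9, 0, 9, 0, 9, 1]
After 'dup': [12, 12, -7, 0, 9, 0, 9, 0, 9, 0, 9, 1, 1]
After 'push 2': [12, 12, -7, 0, 9, 0, 9, 0, 9, 0, 9, 1, 1, 2]
After 'div': [12, 12, -7, 0, 9, 0, 9, 0, 9, 0, 9, 1, 0]
After 'gt': [12, 12, -7, 0, 9, 0, 9, 0, 9, 0, 9, 1]
After 'dup': [12, 12, -7, 0, 9, 0, 9, 0, 9, 0, 9, 1, 1]
After 'dup': [12, 12, -7, 0, 9, 0, 9, 0, 9, 0, 9, 1, 1, 1]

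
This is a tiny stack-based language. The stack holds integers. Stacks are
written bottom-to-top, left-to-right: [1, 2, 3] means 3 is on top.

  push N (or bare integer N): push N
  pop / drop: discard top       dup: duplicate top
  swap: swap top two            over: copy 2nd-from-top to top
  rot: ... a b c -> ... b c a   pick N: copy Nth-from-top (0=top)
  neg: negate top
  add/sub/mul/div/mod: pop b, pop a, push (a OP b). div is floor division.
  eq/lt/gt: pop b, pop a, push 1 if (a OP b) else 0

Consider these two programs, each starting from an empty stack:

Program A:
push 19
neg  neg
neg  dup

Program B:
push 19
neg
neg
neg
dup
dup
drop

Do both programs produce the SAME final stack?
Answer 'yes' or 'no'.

Program A trace:
  After 'push 19': [19]
  After 'neg': [-19]
  After 'neg': [19]
  After 'neg': [-19]
  After 'dup': [-19, -19]
Program A final stack: [-19, -19]

Program B trace:
  After 'push 19': [19]
  After 'neg': [-19]
  After 'neg': [19]
  After 'neg': [-19]
  After 'dup': [-19, -19]
  After 'dup': [-19, -19, -19]
  After 'drop': [-19, -19]
Program B final stack: [-19, -19]
Same: yes

Answer: yes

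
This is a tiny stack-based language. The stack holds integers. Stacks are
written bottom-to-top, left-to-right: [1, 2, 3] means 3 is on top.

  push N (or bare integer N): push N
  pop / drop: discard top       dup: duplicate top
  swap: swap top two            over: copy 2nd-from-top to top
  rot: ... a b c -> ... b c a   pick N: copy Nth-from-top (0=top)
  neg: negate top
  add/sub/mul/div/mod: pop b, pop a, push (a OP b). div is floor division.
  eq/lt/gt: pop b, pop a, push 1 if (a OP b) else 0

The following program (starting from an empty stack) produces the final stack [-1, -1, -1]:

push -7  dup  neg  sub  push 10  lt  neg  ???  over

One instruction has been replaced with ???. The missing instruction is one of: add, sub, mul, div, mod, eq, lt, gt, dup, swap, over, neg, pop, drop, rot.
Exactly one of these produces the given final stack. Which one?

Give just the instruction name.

Stack before ???: [-1]
Stack after ???:  [-1, -1]
The instruction that transforms [-1] -> [-1, -1] is: dup

Answer: dup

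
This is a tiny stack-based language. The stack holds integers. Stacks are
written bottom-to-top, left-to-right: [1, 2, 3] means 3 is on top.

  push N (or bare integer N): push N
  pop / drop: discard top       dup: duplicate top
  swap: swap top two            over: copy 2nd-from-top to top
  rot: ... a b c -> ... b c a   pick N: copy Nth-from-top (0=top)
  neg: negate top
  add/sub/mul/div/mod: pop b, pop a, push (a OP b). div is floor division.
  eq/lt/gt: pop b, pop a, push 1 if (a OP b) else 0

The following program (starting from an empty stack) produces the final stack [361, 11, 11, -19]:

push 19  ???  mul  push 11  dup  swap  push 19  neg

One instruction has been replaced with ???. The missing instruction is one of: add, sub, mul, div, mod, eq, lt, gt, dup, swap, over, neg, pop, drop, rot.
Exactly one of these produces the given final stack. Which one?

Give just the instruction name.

Stack before ???: [19]
Stack after ???:  [19, 19]
The instruction that transforms [19] -> [19, 19] is: dup

Answer: dup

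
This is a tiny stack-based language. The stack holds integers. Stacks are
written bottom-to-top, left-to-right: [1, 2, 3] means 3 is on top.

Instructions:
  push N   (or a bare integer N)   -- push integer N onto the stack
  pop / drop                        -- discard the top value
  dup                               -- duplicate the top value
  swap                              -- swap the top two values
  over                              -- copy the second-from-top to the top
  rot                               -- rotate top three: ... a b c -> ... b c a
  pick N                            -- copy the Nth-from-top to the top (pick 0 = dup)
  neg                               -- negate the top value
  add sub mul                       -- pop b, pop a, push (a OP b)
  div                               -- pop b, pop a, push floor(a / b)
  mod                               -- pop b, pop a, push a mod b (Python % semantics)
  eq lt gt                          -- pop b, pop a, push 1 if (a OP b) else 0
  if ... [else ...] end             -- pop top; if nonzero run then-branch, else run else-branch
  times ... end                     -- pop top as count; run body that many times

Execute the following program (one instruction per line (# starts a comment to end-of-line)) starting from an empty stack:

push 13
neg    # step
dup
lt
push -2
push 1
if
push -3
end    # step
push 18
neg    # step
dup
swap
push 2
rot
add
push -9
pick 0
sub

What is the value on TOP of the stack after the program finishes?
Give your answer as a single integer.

After 'push 13': [13]
After 'neg': [-13]
After 'dup': [-13, -13]
After 'lt': [0]
After 'push -2': [0, -2]
After 'push 1': [0, -2, 1]
After 'if': [0, -2]
After 'push -3': [0, -2, -3]
After 'push 18': [0, -2, -3, 18]
After 'neg': [0, -2, -3, -18]
After 'dup': [0, -2, -3, -18, -18]
After 'swap': [0, -2, -3, -18, -18]
After 'push 2': [0, -2, -3, -18, -18, 2]
After 'rot': [0, -2, -3, -18, 2, -18]
After 'add': [0, -2, -3, -18, -16]
After 'push -9': [0, -2, -3, -18, -16, -9]
After 'pick 0': [0, -2, -3, -18, -16, -9, -9]
After 'sub': [0, -2, -3, -18, -16, 0]

Answer: 0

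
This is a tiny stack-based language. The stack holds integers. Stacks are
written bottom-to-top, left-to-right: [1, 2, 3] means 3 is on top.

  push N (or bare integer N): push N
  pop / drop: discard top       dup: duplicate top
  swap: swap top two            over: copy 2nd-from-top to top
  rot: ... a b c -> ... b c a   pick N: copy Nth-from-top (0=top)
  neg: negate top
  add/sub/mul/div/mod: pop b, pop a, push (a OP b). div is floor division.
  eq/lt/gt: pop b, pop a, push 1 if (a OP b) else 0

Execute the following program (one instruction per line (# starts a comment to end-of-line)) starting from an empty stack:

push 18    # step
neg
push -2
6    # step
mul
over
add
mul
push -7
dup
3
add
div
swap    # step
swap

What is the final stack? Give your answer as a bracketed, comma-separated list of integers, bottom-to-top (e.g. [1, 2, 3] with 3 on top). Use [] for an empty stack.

Answer: [540, 1]

Derivation:
After 'push 18': [18]
After 'neg': [-18]
After 'push -2': [-18, -2]
After 'push 6': [-18, -2, 6]
After 'mul': [-18, -12]
After 'over': [-18, -12, -18]
After 'add': [-18, -30]
After 'mul': [540]
After 'push -7': [540, -7]
After 'dup': [540, -7, -7]
After 'push 3': [540, -7, -7, 3]
After 'add': [540, -7, -4]
After 'div': [540, 1]
After 'swap': [1, 540]
After 'swap': [540, 1]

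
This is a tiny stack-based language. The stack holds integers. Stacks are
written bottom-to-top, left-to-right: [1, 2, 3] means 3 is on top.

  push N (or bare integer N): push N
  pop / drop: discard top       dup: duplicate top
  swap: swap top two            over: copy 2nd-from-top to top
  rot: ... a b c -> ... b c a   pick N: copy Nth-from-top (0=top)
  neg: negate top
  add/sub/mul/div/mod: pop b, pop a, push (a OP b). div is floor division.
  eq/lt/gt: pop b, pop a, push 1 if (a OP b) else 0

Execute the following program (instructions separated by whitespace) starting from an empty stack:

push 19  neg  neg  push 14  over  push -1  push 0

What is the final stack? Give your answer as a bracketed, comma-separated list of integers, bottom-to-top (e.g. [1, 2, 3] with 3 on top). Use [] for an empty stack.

After 'push 19': [19]
After 'neg': [-19]
After 'neg': [19]
After 'push 14': [19, 14]
After 'over': [19, 14, 19]
After 'push -1': [19, 14, 19, -1]
After 'push 0': [19, 14, 19, -1, 0]

Answer: [19, 14, 19, -1, 0]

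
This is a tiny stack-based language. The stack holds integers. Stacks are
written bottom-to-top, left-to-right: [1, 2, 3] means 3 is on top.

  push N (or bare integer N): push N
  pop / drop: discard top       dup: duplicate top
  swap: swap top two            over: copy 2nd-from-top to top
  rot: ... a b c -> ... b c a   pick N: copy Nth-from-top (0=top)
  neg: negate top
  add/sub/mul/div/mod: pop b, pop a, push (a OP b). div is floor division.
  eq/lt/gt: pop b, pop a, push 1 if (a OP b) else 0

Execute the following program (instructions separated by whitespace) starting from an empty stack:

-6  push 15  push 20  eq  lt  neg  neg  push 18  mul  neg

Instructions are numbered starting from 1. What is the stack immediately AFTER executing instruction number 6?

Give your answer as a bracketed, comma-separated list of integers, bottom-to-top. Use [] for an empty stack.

Answer: [-1]

Derivation:
Step 1 ('-6'): [-6]
Step 2 ('push 15'): [-6, 15]
Step 3 ('push 20'): [-6, 15, 20]
Step 4 ('eq'): [-6, 0]
Step 5 ('lt'): [1]
Step 6 ('neg'): [-1]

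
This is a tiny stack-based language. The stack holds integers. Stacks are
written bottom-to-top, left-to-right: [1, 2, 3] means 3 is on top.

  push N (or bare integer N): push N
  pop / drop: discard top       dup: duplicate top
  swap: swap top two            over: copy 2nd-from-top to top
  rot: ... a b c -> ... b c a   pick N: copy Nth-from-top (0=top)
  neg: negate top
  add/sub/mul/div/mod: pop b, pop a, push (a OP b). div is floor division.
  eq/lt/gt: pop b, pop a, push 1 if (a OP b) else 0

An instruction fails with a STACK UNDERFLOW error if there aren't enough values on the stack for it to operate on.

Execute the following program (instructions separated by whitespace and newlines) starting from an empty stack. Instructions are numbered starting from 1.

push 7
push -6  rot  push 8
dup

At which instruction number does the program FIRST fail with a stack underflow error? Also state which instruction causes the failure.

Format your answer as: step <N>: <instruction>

Answer: step 3: rot

Derivation:
Step 1 ('push 7'): stack = [7], depth = 1
Step 2 ('push -6'): stack = [7, -6], depth = 2
Step 3 ('rot'): needs 3 value(s) but depth is 2 — STACK UNDERFLOW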